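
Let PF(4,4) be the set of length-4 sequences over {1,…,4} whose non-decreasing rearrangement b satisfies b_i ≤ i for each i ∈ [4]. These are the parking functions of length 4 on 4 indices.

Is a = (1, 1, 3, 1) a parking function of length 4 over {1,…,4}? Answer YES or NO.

Sorted: b = (1, 1, 1, 3).
  b_1=1 ≤ 1
  b_2=1 ≤ 2
  b_3=1 ≤ 3
  b_4=3 ≤ 4
All bounds hold ⇒ YES

YES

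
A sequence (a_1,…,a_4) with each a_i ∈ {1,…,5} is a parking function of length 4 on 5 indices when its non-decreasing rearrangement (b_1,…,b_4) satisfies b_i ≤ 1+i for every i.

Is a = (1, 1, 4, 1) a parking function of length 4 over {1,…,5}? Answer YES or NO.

Order a: b = (1, 1, 1, 4).
  b_1=1 ≤ 2
  b_2=1 ≤ 3
  b_3=1 ≤ 4
  b_4=4 ≤ 5
All bounds hold ⇒ YES

YES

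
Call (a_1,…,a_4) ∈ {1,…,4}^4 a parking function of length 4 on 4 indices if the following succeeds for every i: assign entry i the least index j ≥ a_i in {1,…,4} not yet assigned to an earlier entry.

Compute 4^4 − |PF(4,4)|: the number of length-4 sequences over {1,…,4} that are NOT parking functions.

Count = (4−4+1)·(4+1)^(4−1) = 1·125 = 125 (Konheim–Weiss)
One tuple (1,3,3,4) → sorted (1,3,3,4): b_2=3>2, not a PF.
4^4 − 125 = 256 − 125 = 131

131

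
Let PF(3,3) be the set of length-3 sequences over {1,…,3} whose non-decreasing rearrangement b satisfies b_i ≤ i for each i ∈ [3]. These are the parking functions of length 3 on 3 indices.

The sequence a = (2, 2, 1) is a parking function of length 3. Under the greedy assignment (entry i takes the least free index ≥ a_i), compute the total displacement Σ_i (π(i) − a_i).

Σπ = 6 ({1..3} each once); Σa = 2+2+1 = 5; disp = 6−5 = 1.

1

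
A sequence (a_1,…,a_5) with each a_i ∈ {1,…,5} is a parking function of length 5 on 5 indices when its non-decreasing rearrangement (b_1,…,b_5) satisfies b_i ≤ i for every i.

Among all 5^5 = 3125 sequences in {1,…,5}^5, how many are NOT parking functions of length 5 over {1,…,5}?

Count = 1·6^4 = 1 · 1296 = 1296 [KW]
One tuple (4,2,3,3,3) → sorted (2,3,3,3,4): b_1=2>1, not a PF.
So 3125 − 1296 = 1829 fail.

1829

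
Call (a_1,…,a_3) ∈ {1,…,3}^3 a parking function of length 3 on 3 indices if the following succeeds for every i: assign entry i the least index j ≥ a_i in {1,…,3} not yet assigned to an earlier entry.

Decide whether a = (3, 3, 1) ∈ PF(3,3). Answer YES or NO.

NO

Rearranged: b = (1, 3, 3).
  b_1=1 ≤ 1
  b_2=3 > 2
  fails at i=2 ⇒ NO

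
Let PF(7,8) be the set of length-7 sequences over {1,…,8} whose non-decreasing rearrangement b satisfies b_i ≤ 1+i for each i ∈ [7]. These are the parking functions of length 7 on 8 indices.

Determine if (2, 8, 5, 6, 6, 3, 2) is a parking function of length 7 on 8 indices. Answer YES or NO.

Sorted: b = (2, 2, 3, 5, 6, 6, 8).
  b_1=2 ≤ 2
  b_2=2 ≤ 3
  b_3=3 ≤ 4
  b_4=5 ≤ 5
  b_5=6 ≤ 6
  b_6=6 ≤ 7
  b_7=8 ≤ 8
All bounds hold ⇒ YES

YES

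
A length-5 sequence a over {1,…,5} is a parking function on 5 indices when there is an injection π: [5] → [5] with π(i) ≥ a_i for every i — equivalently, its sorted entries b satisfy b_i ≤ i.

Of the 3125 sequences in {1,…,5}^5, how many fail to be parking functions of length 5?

|PF| = (5−5+1)·(5+1)^(5−1) = 1·1296 = 1296
One tuple (3,5,3,4,4) → sorted (3,3,4,4,5): b_1=3>1, not a PF.
5^5 − 1296 = 3125 − 1296 = 1829

1829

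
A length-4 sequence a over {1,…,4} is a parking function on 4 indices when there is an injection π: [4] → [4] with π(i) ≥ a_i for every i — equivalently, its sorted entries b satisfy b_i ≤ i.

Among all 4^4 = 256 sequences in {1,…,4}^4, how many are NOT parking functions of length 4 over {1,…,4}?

|PF(4,4)| = (4+1−4)·(4+1)^{4−1} = 1 · 125 = 125
E.g. (3,3,3,4) → sorted (3,3,3,4): b_1=3>1, not a PF.
4^4 − 125 = 256 − 125 = 131

131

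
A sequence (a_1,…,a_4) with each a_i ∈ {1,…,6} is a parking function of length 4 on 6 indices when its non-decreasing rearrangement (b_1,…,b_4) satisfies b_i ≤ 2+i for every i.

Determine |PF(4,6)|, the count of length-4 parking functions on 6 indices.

1029

|PF(4,6)| = (7−4)·7^(4−1) = 3×343 = 1029 (Pollak)
Check (2,5,1,2) → sorted (1,2,2,5): b_i ≤ 2+i ∀i, a PF.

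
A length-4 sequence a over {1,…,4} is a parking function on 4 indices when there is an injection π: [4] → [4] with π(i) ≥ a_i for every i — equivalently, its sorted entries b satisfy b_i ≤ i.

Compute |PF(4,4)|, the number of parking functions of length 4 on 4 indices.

|PF| = 1·5^3 = 1 · 125 = 125 [KW]
Check (2,3,1,2) → sorted (1,2,2,3): b_i ≤ i ∀i, a PF.

125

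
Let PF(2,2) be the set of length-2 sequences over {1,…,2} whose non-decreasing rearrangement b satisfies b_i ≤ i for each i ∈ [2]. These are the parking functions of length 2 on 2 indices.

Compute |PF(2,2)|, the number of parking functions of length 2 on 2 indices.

3

|PF(2,2)| = (2−2+1)·(2+1)^(2−1) = 1·3 = 3 (Pollak)
One tuple (2,1) → sorted (1,2): b_i ≤ i ∀i, a PF.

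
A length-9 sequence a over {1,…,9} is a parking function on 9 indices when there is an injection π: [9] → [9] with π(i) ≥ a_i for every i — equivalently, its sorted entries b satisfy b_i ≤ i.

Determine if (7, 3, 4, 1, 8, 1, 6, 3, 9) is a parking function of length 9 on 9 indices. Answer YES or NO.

YES

Sorted: b = (1, 1, 3, 3, 4, 6, 7, 8, 9).
  b_1=1 ≤ 1
  b_2=1 ≤ 2
  b_3=3 ≤ 3
  b_4=3 ≤ 4
  b_5=4 ≤ 5
  b_6=6 ≤ 6
  b_7=7 ≤ 7
  b_8=8 ≤ 8
  b_9=9 ≤ 9
All bounds hold ⇒ YES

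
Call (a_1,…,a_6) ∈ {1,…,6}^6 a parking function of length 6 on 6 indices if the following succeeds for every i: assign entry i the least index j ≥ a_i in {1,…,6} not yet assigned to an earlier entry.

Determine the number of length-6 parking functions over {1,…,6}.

16807

Count = 1·7^5 = 1 · 16807 = 16807 (Pollak)
Example (2,2,1,1,1,4) → sorted (1,1,1,2,2,4): b_i ≤ i ∀i, a PF.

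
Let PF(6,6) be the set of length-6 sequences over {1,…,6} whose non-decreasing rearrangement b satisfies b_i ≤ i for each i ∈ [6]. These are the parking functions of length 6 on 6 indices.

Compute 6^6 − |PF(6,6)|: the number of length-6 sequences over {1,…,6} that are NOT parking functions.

29849

Count = (7−6)·7^(6−1) = 1·16807 = 16807
One tuple (4,5,4,5,5,5) → sorted (4,4,5,5,5,5): b_1=4>1, not a PF.
6^6 − 16807 = 46656 − 16807 = 29849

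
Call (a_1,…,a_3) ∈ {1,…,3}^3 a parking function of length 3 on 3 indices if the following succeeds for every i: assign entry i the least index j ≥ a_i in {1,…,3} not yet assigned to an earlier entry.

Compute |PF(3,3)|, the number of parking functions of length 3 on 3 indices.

16

|PF| = (3−3+1)·(3+1)^(3−1) = 1 · 16 = 16
One tuple (2,1,2) → sorted (1,2,2): b_i ≤ i ∀i, a PF.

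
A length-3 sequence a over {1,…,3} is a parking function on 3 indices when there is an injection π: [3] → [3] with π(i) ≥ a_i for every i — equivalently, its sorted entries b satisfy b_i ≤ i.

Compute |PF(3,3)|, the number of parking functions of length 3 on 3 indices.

16

|PF| = (4−3)·4^(3−1) = 1·16 = 16 (Pollak)
Check (2,2,1) → sorted (1,2,2): b_i ≤ i ∀i, a PF.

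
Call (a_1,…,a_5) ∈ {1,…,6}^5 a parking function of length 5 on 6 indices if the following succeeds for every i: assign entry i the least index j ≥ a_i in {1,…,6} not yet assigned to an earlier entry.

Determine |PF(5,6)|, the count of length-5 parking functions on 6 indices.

|PF(5,6)| = (6−5+1)·(6+1)^(5−1) = 2 · 2401 = 4802 (Konheim–Weiss)
E.g. (3,6,2,5,1) → sorted (1,2,3,5,6): b_i ≤ 1+i ∀i, a PF.

4802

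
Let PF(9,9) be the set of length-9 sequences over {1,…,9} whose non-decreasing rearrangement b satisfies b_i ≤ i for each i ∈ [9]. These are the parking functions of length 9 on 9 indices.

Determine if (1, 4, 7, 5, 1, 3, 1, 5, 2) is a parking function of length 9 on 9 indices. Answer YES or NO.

YES

Sorted: b = (1, 1, 1, 2, 3, 4, 5, 5, 7).
  b_1=1 ≤ 1
  b_2=1 ≤ 2
  b_3=1 ≤ 3
  b_4=2 ≤ 4
  b_5=3 ≤ 5
  b_6=4 ≤ 6
  b_7=5 ≤ 7
  b_8=5 ≤ 8
  b_9=7 ≤ 9
All bounds hold ⇒ YES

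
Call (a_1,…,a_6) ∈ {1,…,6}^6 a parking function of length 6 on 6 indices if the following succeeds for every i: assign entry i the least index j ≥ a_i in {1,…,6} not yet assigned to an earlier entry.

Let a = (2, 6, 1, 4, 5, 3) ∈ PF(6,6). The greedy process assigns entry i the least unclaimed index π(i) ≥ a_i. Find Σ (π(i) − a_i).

Σπ = 21 ({1..6} each once); Σa = 2+6+1+4+5+3 = 21; disp = 21−21 = 0.

0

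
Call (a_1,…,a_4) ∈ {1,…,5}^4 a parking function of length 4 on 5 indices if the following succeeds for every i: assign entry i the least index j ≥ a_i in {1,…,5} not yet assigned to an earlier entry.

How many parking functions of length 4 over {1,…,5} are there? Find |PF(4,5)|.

Count = (5+1−4)·(5+1)^{4−1} = 2 · 216 = 432 (Pollak)
Example (5,2,2,2) → sorted (2,2,2,5): b_i ≤ 1+i ∀i, a PF.

432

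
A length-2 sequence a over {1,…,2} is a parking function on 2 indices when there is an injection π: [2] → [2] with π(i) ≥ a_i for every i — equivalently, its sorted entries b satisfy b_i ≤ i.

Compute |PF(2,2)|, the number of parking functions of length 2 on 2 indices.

3

#PF = 1·3^1 = 1×3 = 3
Example (1,1) → sorted (1,1): b_i ≤ i ∀i, a PF.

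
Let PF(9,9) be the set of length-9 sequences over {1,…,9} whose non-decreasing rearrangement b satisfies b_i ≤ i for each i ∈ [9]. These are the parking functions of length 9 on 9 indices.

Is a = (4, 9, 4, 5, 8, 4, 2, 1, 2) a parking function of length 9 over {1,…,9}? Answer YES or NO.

YES

Sorted: b = (1, 2, 2, 4, 4, 4, 5, 8, 9).
  b_1=1 ≤ 1
  b_2=2 ≤ 2
  b_3=2 ≤ 3
  b_4=4 ≤ 4
  b_5=4 ≤ 5
  b_6=4 ≤ 6
  b_7=5 ≤ 7
  b_8=8 ≤ 8
  b_9=9 ≤ 9
All bounds hold ⇒ YES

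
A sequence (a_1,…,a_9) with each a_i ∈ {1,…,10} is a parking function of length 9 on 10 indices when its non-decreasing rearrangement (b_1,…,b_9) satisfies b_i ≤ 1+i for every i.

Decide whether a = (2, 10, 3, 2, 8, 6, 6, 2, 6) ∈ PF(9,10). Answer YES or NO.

YES

Order a: b = (2, 2, 2, 3, 6, 6, 6, 8, 10).
  b_1=2 ≤ 2
  b_2=2 ≤ 3
  b_3=2 ≤ 4
  b_4=3 ≤ 5
  b_5=6 ≤ 6
  b_6=6 ≤ 7
  b_7=6 ≤ 8
  b_8=8 ≤ 9
  b_9=10 ≤ 10
All bounds hold ⇒ YES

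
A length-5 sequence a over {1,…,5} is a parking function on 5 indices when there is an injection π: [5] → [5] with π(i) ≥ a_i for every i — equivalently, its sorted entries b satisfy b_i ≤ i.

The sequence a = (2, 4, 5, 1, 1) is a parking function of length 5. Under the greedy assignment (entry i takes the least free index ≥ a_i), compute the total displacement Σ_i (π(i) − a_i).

2

Σπ(i) = 1+…+5 = 15; Σa = 2+4+5+1+1 = 13; disp = 15−13 = 2.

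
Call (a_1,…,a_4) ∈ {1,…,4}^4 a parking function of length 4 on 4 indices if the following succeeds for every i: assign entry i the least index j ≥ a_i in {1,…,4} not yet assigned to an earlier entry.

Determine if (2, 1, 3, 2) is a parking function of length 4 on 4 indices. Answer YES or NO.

Sorted: b = (1, 2, 2, 3).
  b_1=1 ≤ 1
  b_2=2 ≤ 2
  b_3=2 ≤ 3
  b_4=3 ≤ 4
All bounds hold ⇒ YES

YES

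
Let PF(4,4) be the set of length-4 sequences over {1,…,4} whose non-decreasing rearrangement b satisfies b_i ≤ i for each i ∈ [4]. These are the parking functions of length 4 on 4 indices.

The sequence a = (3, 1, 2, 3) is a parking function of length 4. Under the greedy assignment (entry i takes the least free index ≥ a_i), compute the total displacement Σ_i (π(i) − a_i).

1

Σπ = 10 ({1..4} each once); Σa = 3+1+2+3 = 9; disp = 10−9 = 1.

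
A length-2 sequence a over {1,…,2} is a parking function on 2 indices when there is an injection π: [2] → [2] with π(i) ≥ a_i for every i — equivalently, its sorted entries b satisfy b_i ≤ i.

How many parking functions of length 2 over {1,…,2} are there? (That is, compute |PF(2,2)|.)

|PF(2,2)| = (2+1−2)·(2+1)^{2−1} = 1×3 = 3 [KW]
Check (1,1) → sorted (1,1): b_i ≤ i ∀i, a PF.

3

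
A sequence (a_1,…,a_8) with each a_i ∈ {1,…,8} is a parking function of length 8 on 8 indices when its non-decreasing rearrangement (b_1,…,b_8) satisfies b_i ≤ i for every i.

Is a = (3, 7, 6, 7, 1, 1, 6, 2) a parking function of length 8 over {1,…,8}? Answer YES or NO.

NO

Rearranged: b = (1, 1, 2, 3, 6, 6, 7, 7).
  b_1=1 ≤ 1
  b_2=1 ≤ 2
  b_3=2 ≤ 3
  b_4=3 ≤ 4
  b_5=6 > 5
  fails at i=5 ⇒ NO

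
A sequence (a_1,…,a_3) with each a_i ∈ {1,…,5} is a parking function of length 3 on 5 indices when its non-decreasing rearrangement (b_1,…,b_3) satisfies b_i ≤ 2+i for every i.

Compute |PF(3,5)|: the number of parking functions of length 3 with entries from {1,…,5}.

108

#PF = (5+1−3)·(5+1)^{3−1} = 3·36 = 108 (Konheim–Weiss)
Check (3,5,1) → sorted (1,3,5): b_i ≤ 2+i ∀i, a PF.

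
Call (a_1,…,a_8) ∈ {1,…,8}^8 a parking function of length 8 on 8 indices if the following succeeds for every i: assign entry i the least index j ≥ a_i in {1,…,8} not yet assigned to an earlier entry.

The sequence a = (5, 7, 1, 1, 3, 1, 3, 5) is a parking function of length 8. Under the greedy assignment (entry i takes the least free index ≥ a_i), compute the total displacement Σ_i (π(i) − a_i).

Σπ(i) = 1+…+8 = 36; Σa = 5+7+1+1+3+1+3+5 = 26; disp = 36−26 = 10.

10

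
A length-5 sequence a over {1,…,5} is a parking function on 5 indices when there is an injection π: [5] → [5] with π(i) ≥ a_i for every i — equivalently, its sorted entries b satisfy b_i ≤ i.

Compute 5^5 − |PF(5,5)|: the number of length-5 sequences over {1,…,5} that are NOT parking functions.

1829

|PF(5,5)| = 1·6^4 = 1·1296 = 1296
Check (5,5,3,4,3) → sorted (3,3,4,5,5): b_1=3>1, not a PF.
Total 3125; non-PF = 3125−1296 = 1829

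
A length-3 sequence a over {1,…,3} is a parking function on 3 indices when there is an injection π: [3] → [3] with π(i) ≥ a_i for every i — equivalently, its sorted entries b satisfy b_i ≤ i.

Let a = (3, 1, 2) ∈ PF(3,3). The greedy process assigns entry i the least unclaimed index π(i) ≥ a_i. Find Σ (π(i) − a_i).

Σπ = 3·4/2 = 6 (π permutes [3]); Σa = 3+1+2 = 6; disp = 6−6 = 0.

0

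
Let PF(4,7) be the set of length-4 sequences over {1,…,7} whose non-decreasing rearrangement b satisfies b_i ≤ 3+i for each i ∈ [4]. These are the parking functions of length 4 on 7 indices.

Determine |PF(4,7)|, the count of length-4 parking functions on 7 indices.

2048

#PF = (7−4+1)·(7+1)^(4−1) = 4×512 = 2048 (Konheim–Weiss)
Check (7,1,6,2) → sorted (1,2,6,7): b_i ≤ 3+i ∀i, a PF.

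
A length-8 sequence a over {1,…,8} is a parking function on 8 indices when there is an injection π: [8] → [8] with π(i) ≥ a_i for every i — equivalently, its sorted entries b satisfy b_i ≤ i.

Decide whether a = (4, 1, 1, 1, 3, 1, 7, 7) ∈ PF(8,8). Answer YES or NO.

YES

Sorted: b = (1, 1, 1, 1, 3, 4, 7, 7).
  b_1=1 ≤ 1
  b_2=1 ≤ 2
  b_3=1 ≤ 3
  b_4=1 ≤ 4
  b_5=3 ≤ 5
  b_6=4 ≤ 6
  b_7=7 ≤ 7
  b_8=7 ≤ 8
All bounds hold ⇒ YES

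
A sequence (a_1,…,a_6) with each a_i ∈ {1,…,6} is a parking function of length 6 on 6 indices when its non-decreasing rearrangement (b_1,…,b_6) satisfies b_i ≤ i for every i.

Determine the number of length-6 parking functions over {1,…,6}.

#PF = (6−6+1)·(6+1)^(6−1) = 1·16807 = 16807 (Pollak)
E.g. (1,5,4,1,3,3) → sorted (1,1,3,3,4,5): b_i ≤ i ∀i, a PF.

16807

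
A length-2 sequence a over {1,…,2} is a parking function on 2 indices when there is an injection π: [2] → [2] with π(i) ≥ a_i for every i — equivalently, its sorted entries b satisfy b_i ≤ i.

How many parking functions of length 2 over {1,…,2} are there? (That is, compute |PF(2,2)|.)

|PF| = (2−2+1)·(2+1)^(2−1) = 1 · 3 = 3 [KW]
Check (2,1) → sorted (1,2): b_i ≤ i ∀i, a PF.

3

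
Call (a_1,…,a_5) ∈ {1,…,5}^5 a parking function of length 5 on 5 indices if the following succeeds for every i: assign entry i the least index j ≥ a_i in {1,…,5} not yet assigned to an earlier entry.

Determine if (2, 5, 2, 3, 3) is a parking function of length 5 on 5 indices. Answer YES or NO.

Sorted: b = (2, 2, 3, 3, 5).
  b_1=2 > 1
  fails at i=1 ⇒ NO

NO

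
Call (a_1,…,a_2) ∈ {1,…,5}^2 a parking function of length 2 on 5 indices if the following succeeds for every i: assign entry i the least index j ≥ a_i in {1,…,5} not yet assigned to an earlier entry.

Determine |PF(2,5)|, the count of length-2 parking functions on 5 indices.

24

|PF| = (5−2+1)·(5+1)^(2−1) = 4·6 = 24 (Konheim–Weiss)
Check (3,5) → sorted (3,5): b_i ≤ 3+i ∀i, a PF.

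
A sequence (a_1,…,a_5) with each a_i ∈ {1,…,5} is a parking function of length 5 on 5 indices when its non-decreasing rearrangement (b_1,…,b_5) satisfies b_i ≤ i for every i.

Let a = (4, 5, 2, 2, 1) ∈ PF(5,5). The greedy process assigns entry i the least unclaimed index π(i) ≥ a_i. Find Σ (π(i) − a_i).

1

Σπ = 5·6/2 = 15 (π permutes [5]); Σa = 4+5+2+2+1 = 14; disp = 15−14 = 1.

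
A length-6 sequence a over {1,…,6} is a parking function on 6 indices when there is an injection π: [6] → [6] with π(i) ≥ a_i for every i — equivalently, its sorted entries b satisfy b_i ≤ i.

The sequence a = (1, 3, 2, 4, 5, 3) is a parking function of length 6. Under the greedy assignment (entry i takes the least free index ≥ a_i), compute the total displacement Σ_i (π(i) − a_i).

3

Σπ(i) = 1+…+6 = 21; Σa = 1+3+2+4+5+3 = 18; disp = 21−18 = 3.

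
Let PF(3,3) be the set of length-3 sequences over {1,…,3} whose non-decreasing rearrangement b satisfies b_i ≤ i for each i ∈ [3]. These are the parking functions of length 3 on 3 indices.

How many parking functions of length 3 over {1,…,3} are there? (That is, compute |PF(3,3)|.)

16

Count = 1·4^2 = 1·16 = 16
Check (1,2,1) → sorted (1,1,2): b_i ≤ i ∀i, a PF.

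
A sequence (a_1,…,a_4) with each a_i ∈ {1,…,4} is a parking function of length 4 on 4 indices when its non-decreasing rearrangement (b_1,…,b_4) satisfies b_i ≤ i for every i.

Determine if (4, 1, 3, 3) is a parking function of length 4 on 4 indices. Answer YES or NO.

Sorted: b = (1, 3, 3, 4).
  b_1=1 ≤ 1
  b_2=3 > 2
  fails at i=2 ⇒ NO

NO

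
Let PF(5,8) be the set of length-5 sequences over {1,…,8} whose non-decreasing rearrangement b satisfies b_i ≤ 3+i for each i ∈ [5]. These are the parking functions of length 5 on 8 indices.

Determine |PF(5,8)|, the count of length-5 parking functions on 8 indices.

26244

|PF(5,8)| = (8−5+1)·(8+1)^(5−1) = 4·6561 = 26244 (Pollak)
Check (6,1,6,5,2) → sorted (1,2,5,6,6): b_i ≤ 3+i ∀i, a PF.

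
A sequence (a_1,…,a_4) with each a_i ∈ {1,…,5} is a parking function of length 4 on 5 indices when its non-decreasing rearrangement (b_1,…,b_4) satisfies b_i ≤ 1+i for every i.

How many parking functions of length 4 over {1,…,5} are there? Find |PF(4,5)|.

Count = (5−4+1)·(5+1)^(4−1) = 2×216 = 432
Example (5,4,2,3) → sorted (2,3,4,5): b_i ≤ 1+i ∀i, a PF.

432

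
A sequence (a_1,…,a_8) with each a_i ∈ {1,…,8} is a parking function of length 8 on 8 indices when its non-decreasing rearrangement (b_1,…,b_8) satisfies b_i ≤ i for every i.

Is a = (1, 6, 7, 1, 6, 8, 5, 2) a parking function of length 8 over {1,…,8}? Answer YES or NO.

Rearranged: b = (1, 1, 2, 5, 6, 6, 7, 8).
  b_1=1 ≤ 1
  b_2=1 ≤ 2
  b_3=2 ≤ 3
  b_4=5 > 4
  fails at i=4 ⇒ NO

NO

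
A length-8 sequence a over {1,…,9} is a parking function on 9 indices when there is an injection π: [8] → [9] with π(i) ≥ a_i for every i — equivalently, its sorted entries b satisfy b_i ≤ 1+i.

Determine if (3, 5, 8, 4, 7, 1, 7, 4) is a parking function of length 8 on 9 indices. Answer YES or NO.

YES

Order a: b = (1, 3, 4, 4, 5, 7, 7, 8).
  b_1=1 ≤ 2
  b_2=3 ≤ 3
  b_3=4 ≤ 4
  b_4=4 ≤ 5
  b_5=5 ≤ 6
  b_6=7 ≤ 7
  b_7=7 ≤ 8
  b_8=8 ≤ 9
All bounds hold ⇒ YES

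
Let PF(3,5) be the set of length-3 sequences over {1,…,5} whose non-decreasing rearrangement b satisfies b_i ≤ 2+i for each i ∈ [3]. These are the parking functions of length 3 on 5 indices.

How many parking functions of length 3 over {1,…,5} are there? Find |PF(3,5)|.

|PF(3,5)| = (6−3)·6^(3−1) = 3 · 36 = 108 [KW]
E.g. (3,1,4) → sorted (1,3,4): b_i ≤ 2+i ∀i, a PF.

108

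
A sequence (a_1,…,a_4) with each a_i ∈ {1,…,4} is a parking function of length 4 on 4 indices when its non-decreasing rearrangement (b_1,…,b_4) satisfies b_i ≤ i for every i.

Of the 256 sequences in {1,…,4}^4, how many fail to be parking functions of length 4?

|PF(4,4)| = (4+1−4)·(4+1)^{4−1} = 1×125 = 125
E.g. (1,3,4,4) → sorted (1,3,4,4): b_2=3>2, not a PF.
So 256 − 125 = 131 fail.

131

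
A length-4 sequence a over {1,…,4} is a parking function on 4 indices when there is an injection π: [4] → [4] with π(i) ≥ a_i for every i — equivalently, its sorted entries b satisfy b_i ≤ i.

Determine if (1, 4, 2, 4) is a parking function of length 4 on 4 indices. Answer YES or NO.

NO

Sorted: b = (1, 2, 4, 4).
  b_1=1 ≤ 1
  b_2=2 ≤ 2
  b_3=4 > 3
  fails at i=3 ⇒ NO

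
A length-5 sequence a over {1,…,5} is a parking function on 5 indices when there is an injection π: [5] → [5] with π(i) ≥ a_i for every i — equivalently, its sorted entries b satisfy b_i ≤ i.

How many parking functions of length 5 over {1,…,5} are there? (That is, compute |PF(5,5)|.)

Count = (5−5+1)·(5+1)^(5−1) = 1 · 1296 = 1296 [KW]
Example (1,5,4,1,3) → sorted (1,1,3,4,5): b_i ≤ i ∀i, a PF.

1296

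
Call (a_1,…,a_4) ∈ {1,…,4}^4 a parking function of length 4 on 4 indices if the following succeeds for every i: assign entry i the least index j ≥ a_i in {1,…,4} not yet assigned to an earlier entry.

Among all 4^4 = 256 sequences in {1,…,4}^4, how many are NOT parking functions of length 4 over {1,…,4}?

|PF(4,4)| = (5−4)·5^(4−1) = 1·125 = 125 [KW]
Check (3,3,4,4) → sorted (3,3,4,4): b_1=3>1, not a PF.
4^4 − 125 = 256 − 125 = 131

131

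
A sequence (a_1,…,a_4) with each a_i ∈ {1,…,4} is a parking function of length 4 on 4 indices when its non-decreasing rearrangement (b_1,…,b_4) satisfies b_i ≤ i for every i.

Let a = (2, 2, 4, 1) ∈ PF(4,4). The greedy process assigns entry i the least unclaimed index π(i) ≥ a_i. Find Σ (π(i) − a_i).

Σπ = 4·5/2 = 10 (π permutes [4]); Σa = 2+2+4+1 = 9; disp = 10−9 = 1.

1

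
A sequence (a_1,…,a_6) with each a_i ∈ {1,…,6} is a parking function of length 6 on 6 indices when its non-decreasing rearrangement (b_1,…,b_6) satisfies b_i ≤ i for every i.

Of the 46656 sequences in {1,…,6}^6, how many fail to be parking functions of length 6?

|PF(6,6)| = (7−6)·7^(6−1) = 1 · 16807 = 16807 (Pollak)
Example (5,5,5,6,6,6) → sorted (5,5,5,6,6,6): b_1=5>1, not a PF.
6^6 − 16807 = 46656 − 16807 = 29849

29849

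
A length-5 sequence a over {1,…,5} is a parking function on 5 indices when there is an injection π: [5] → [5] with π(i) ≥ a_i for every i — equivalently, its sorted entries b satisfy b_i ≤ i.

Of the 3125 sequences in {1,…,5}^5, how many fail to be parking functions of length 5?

#PF = 1·6^4 = 1 · 1296 = 1296 [KW]
Example (4,4,4,3,2) → sorted (2,3,4,4,4): b_1=2>1, not a PF.
5^5 − 1296 = 3125 − 1296 = 1829

1829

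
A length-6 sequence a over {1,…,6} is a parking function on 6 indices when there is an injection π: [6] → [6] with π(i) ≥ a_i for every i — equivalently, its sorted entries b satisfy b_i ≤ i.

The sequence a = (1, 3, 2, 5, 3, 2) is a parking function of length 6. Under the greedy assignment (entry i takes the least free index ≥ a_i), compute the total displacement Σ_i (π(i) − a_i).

5

Σπ(i) = 1+…+6 = 21; Σa = 1+3+2+5+3+2 = 16; disp = 21−16 = 5.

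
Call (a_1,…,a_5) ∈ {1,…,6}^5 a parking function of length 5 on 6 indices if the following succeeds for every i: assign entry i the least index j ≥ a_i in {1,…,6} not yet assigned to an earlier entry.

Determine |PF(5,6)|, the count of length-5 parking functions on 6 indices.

|PF(5,6)| = (6−5+1)·(6+1)^(5−1) = 2·2401 = 4802
E.g. (3,6,3,4,1) → sorted (1,3,3,4,6): b_i ≤ 1+i ∀i, a PF.

4802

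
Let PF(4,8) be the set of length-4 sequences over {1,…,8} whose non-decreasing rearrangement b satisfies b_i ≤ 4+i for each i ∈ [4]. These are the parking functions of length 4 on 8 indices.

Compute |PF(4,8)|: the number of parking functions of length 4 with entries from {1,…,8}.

Count = (9−4)·9^(4−1) = 5·729 = 3645
Check (3,6,5,7) → sorted (3,5,6,7): b_i ≤ 4+i ∀i, a PF.

3645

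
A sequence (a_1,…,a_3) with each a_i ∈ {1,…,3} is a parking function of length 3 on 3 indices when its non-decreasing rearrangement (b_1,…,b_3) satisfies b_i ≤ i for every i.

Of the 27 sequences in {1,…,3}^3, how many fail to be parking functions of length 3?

11

#PF = (3−3+1)·(3+1)^(3−1) = 1 · 16 = 16 [KW]
One tuple (3,3,2) → sorted (2,3,3): b_1=2>1, not a PF.
3^3 − 16 = 27 − 16 = 11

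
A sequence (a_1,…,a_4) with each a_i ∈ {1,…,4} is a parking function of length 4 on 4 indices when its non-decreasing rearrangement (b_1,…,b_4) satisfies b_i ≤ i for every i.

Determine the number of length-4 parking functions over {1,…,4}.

125

#PF = (5−4)·5^(4−1) = 1 · 125 = 125
Example (4,1,3,2) → sorted (1,2,3,4): b_i ≤ i ∀i, a PF.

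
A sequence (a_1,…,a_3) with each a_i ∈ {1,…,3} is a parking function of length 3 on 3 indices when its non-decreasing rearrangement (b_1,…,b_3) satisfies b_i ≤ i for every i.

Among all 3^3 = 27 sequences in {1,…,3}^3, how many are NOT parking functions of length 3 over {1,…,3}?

#PF = (3+1−3)·(3+1)^{3−1} = 1×16 = 16 [KW]
Example (3,2,3) → sorted (2,3,3): b_1=2>1, not a PF.
3^3 − 16 = 27 − 16 = 11

11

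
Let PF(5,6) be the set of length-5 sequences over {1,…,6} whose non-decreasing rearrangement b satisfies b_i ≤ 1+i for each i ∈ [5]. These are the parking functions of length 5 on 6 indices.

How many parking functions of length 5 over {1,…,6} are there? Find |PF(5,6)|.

|PF(5,6)| = (7−5)·7^(5−1) = 2 · 2401 = 4802 (Konheim–Weiss)
One tuple (6,4,3,1,1) → sorted (1,1,3,4,6): b_i ≤ 1+i ∀i, a PF.

4802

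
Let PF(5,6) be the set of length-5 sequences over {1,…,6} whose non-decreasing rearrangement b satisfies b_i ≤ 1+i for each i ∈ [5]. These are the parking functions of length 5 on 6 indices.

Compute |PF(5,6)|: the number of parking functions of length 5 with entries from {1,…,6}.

4802

|PF(5,6)| = 2·7^4 = 2 · 2401 = 4802 (Pollak)
E.g. (5,5,1,1,3) → sorted (1,1,3,5,5): b_i ≤ 1+i ∀i, a PF.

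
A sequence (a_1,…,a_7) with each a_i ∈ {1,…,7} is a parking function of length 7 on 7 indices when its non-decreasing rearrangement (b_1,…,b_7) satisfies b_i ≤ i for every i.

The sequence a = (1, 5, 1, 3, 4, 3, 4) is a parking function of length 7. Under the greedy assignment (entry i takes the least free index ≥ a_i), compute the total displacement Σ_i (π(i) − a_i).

Σπ(i) = 1+…+7 = 28; Σa = 1+5+1+3+4+3+4 = 21; disp = 28−21 = 7.

7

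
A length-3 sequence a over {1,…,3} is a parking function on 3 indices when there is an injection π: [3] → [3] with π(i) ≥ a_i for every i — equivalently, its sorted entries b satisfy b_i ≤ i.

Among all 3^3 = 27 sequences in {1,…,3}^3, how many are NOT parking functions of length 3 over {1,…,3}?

|PF(3,3)| = (3−3+1)·(3+1)^(3−1) = 1·16 = 16
Example (2,3,3) → sorted (2,3,3): b_1=2>1, not a PF.
Total 27; non-PF = 27−16 = 11

11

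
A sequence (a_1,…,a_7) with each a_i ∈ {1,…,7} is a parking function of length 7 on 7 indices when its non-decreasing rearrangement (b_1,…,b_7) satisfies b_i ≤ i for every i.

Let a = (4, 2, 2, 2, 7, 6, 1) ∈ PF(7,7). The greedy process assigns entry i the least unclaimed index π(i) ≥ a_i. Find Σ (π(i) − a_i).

4

Σπ(i) = 1+…+7 = 28; Σa = 4+2+2+2+7+6+1 = 24; disp = 28−24 = 4.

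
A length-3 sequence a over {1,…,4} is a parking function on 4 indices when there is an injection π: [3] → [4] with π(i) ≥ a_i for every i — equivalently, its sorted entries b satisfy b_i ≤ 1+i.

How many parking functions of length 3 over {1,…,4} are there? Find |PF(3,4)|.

#PF = (4+1−3)·(4+1)^{3−1} = 2·25 = 50 (Konheim–Weiss)
One tuple (1,3,1) → sorted (1,1,3): b_i ≤ 1+i ∀i, a PF.

50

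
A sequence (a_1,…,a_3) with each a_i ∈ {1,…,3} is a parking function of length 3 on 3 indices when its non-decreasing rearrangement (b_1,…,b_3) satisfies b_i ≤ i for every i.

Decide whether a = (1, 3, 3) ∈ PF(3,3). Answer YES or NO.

Rearranged: b = (1, 3, 3).
  b_1=1 ≤ 1
  b_2=3 > 2
  fails at i=2 ⇒ NO

NO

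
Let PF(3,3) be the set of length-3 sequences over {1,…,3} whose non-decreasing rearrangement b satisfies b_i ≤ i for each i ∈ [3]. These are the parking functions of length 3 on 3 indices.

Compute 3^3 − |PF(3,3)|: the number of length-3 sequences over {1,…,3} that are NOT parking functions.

#PF = (3+1−3)·(3+1)^{3−1} = 1·16 = 16 (Konheim–Weiss)
Example (3,3,2) → sorted (2,3,3): b_1=2>1, not a PF.
Total 27; non-PF = 27−16 = 11

11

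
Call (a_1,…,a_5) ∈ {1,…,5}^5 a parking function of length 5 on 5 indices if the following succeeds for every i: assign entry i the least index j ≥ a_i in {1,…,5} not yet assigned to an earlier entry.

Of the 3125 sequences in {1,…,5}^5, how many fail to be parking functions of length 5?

1829

#PF = 1·6^4 = 1 · 1296 = 1296 [KW]
Example (5,1,4,2,5) → sorted (1,2,4,5,5): b_3=4>3, not a PF.
Total 3125; non-PF = 3125−1296 = 1829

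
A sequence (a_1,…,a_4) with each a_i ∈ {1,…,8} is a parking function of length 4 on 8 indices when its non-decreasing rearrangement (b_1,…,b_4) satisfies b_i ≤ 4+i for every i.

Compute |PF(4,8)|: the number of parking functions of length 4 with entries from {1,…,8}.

|PF(4,8)| = (8−4+1)·(8+1)^(4−1) = 5 · 729 = 3645 [KW]
E.g. (3,7,2,5) → sorted (2,3,5,7): b_i ≤ 4+i ∀i, a PF.

3645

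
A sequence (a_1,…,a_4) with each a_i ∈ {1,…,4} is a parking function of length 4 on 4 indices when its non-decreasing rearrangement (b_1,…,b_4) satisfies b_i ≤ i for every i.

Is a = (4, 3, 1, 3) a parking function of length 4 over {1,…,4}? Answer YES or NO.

Rearranged: b = (1, 3, 3, 4).
  b_1=1 ≤ 1
  b_2=3 > 2
  fails at i=2 ⇒ NO

NO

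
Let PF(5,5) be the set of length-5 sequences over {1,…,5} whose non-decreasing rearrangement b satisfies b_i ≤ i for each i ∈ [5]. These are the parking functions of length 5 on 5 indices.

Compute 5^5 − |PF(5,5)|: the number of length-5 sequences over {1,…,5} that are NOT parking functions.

|PF| = (5−5+1)·(5+1)^(5−1) = 1·1296 = 1296 (Pollak)
E.g. (4,5,3,2,4) → sorted (2,3,4,4,5): b_1=2>1, not a PF.
So 3125 − 1296 = 1829 fail.

1829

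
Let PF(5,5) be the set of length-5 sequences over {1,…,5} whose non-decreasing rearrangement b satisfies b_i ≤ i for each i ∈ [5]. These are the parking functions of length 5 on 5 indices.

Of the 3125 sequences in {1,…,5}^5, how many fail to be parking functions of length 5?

#PF = (5+1−5)·(5+1)^{5−1} = 1×1296 = 1296 (Konheim–Weiss)
E.g. (5,2,5,2,2) → sorted (2,2,2,5,5): b_1=2>1, not a PF.
Total 3125; non-PF = 3125−1296 = 1829

1829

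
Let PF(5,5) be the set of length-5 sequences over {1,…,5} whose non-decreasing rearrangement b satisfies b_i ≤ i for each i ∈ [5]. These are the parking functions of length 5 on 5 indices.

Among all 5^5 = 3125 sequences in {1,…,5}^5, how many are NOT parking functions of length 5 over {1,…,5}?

#PF = (5+1−5)·(5+1)^{5−1} = 1×1296 = 1296
One tuple (3,5,4,4,4) → sorted (3,4,4,4,5): b_1=3>1, not a PF.
So 3125 − 1296 = 1829 fail.

1829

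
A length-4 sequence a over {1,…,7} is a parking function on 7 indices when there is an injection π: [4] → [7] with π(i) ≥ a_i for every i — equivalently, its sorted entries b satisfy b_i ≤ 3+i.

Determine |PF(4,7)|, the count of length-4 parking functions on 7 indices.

2048

Count = (7+1−4)·(7+1)^{4−1} = 4 · 512 = 2048
One tuple (4,5,5,7) → sorted (4,5,5,7): b_i ≤ 3+i ∀i, a PF.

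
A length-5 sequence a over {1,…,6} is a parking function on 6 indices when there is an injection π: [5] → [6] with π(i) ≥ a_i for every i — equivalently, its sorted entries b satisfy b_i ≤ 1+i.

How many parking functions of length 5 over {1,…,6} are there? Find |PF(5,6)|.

4802

Count = (7−5)·7^(5−1) = 2×2401 = 4802 (Pollak)
E.g. (4,3,4,2,6) → sorted (2,3,4,4,6): b_i ≤ 1+i ∀i, a PF.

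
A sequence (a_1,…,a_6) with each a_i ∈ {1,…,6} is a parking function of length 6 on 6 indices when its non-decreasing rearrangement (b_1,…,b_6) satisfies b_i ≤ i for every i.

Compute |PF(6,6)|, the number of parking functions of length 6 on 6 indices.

#PF = (6+1−6)·(6+1)^{6−1} = 1×16807 = 16807 (Konheim–Weiss)
E.g. (4,2,1,2,2,5) → sorted (1,2,2,2,4,5): b_i ≤ i ∀i, a PF.

16807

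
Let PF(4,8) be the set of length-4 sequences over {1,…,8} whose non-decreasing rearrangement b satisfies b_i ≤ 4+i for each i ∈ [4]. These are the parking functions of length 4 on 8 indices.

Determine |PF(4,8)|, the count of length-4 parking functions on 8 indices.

#PF = (8−4+1)·(8+1)^(4−1) = 5×729 = 3645 (Konheim–Weiss)
One tuple (1,8,3,5) → sorted (1,3,5,8): b_i ≤ 4+i ∀i, a PF.

3645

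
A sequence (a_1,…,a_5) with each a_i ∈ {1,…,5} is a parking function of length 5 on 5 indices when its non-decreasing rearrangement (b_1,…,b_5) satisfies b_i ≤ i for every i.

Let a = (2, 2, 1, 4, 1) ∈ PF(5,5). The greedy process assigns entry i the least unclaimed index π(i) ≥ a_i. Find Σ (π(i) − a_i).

Σπ = 15 ({1..5} each once); Σa = 2+2+1+4+1 = 10; disp = 15−10 = 5.

5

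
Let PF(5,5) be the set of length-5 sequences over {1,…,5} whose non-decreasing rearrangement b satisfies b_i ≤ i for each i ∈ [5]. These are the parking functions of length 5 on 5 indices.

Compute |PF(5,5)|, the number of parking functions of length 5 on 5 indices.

1296

|PF| = (6−5)·6^(5−1) = 1·1296 = 1296 (Konheim–Weiss)
Check (2,3,3,1,2) → sorted (1,2,2,3,3): b_i ≤ i ∀i, a PF.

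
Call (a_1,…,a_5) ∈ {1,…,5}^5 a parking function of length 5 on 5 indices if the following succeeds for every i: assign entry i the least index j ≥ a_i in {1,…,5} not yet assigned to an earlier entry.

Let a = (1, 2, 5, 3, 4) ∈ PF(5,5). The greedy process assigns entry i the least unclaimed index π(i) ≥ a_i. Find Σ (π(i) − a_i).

0

Σπ = 15 ({1..5} each once); Σa = 1+2+5+3+4 = 15; disp = 15−15 = 0.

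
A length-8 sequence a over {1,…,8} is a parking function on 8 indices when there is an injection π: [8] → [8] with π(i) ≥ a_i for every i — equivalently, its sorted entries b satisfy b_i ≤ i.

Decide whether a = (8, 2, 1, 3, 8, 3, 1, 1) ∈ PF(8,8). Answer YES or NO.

Sorted: b = (1, 1, 1, 2, 3, 3, 8, 8).
  b_1=1 ≤ 1
  b_2=1 ≤ 2
  b_3=1 ≤ 3
  b_4=2 ≤ 4
  b_5=3 ≤ 5
  b_6=3 ≤ 6
  b_7=8 > 7
  fails at i=7 ⇒ NO

NO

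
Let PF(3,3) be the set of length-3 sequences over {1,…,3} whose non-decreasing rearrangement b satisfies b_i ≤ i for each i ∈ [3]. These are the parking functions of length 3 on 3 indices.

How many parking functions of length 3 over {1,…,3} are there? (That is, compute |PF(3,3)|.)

|PF(3,3)| = 1·4^2 = 1×16 = 16 (Pollak)
One tuple (2,1,3) → sorted (1,2,3): b_i ≤ i ∀i, a PF.

16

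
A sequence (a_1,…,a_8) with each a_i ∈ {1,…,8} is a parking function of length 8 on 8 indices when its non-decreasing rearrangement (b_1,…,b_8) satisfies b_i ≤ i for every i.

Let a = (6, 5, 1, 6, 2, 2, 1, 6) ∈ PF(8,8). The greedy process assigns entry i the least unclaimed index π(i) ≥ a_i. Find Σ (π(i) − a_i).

7

Σπ = 8·9/2 = 36 (π permutes [8]); Σa = 6+5+1+6+2+2+1+6 = 29; disp = 36−29 = 7.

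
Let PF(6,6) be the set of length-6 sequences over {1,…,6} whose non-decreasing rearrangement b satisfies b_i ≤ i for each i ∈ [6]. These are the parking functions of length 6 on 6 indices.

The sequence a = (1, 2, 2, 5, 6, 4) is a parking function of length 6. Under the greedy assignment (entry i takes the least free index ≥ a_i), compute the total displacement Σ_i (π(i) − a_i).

1

Σπ = 21 ({1..6} each once); Σa = 1+2+2+5+6+4 = 20; disp = 21−20 = 1.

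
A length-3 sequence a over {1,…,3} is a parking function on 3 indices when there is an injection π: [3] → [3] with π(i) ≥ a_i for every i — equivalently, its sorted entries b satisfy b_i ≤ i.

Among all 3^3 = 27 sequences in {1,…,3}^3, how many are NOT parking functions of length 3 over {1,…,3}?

11

|PF| = 1·4^2 = 1·16 = 16 [KW]
Example (3,2,3) → sorted (2,3,3): b_1=2>1, not a PF.
Total 27; non-PF = 27−16 = 11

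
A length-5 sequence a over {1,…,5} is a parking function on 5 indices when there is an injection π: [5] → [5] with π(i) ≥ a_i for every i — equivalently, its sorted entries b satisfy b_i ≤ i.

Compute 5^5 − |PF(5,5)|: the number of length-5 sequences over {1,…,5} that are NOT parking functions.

|PF(5,5)| = 1·6^4 = 1·1296 = 1296 [KW]
One tuple (3,3,4,3,4) → sorted (3,3,3,4,4): b_1=3>1, not a PF.
5^5 − 1296 = 3125 − 1296 = 1829

1829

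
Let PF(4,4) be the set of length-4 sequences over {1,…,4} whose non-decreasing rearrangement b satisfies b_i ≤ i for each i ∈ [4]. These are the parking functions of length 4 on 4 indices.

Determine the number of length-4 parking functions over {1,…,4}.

125

|PF(4,4)| = (4+1−4)·(4+1)^{4−1} = 1×125 = 125 (Konheim–Weiss)
Check (1,2,3,1) → sorted (1,1,2,3): b_i ≤ i ∀i, a PF.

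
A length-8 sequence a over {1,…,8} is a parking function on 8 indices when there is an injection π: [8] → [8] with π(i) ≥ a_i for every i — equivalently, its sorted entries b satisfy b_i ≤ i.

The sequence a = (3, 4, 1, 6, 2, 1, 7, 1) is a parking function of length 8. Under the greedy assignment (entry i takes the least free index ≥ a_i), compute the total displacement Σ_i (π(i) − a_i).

Σπ = 8·9/2 = 36 (π permutes [8]); Σa = 3+4+1+6+2+1+7+1 = 25; disp = 36−25 = 11.

11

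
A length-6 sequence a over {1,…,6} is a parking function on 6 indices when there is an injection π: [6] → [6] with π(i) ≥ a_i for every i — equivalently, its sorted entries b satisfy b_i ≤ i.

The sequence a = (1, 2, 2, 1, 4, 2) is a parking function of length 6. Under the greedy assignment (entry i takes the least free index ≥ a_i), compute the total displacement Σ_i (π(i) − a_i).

Σπ = 21 ({1..6} each once); Σa = 1+2+2+1+4+2 = 12; disp = 21−12 = 9.

9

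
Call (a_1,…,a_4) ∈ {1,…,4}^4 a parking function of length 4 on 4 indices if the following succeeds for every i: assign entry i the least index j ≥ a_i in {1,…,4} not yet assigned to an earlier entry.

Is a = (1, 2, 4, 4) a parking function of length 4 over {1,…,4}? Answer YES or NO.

NO

Order a: b = (1, 2, 4, 4).
  b_1=1 ≤ 1
  b_2=2 ≤ 2
  b_3=4 > 3
  fails at i=3 ⇒ NO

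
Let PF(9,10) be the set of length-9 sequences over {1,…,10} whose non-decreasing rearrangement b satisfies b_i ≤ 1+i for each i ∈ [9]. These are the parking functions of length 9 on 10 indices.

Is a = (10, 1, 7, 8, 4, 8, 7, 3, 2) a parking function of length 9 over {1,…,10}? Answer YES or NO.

Rearranged: b = (1, 2, 3, 4, 7, 7, 8, 8, 10).
  b_1=1 ≤ 2
  b_2=2 ≤ 3
  b_3=3 ≤ 4
  b_4=4 ≤ 5
  b_5=7 > 6
  fails at i=5 ⇒ NO

NO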